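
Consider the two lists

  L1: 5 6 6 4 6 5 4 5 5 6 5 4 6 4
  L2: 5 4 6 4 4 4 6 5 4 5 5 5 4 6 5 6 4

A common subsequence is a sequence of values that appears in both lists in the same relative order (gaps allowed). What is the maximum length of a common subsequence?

12

Pick 5 at L1[1]=L2[1]; then 6 at L1[2]=L2[3]; then 4 at L1[4]=L2[6]; then 6 at L1[5]=L2[7]; then 5 at L1[6]=L2[8]; then 4 at L1[7]=L2[9]; then 5 at L1[8]=L2[11]; then 5 at L1[9]=L2[12]; then 6 at L1[10]=L2[14]; then 5 at L1[11]=L2[15]; then 6 at L1[13]=L2[16]; then 4 at L1[14]=L2[17]; all 12 values appear in both, in order, and the DP table's final entry dp[14][17] is also 12, so no common subsequence is longer.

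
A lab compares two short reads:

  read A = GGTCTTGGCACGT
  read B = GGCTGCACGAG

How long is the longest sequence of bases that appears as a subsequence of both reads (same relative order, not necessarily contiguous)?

Pick G [1,1], G [2,2], C [4,3], T [6,4], G [8,5], C [9,6], A [10,7], C [11,8], G [12,11]; all 9 bases appear in both, in order. Since dp[13][11] = 9, nothing longer is possible.

9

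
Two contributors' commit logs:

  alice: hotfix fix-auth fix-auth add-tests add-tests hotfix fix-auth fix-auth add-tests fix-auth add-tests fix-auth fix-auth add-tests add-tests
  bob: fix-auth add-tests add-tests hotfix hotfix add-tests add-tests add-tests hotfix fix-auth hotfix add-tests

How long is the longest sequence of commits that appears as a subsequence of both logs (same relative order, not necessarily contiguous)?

Taking fix-auth at alice[3]=bob[1]; then add-tests at alice[4]=bob[2]; then add-tests at alice[5]=bob[3]; then hotfix at alice[6]=bob[5]; then add-tests at alice[9]=bob[7]; then add-tests at alice[11]=bob[8]; then fix-auth at alice[12]=bob[10]; then add-tests at alice[15]=bob[12] gives a common subsequence of length 8. Since dp[15][12] = 8, nothing longer is possible.

8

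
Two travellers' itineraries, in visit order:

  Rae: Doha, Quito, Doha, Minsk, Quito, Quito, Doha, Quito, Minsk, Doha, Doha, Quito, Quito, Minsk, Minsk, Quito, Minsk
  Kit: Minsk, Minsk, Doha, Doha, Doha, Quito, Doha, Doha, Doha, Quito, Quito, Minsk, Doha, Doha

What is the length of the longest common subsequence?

9

Taking Doha [1,4] → Doha [3,5] → Quito [6,6] → Doha [7,7] → Doha [10,8] → Doha [11,9] → Quito [12,10] → Quito [13,11] → Minsk [14,12] gives a common subsequence of length 9, and the DP table's final entry dp[17][14] is also 9, so no common subsequence is longer.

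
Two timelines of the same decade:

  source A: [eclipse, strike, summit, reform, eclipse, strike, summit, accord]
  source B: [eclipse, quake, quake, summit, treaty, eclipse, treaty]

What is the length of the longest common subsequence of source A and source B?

Match eclipse [1,1], summit [3,4], eclipse [5,6] — 3 events in the same relative order in both. dp[8][7] = 3 confirms this is the maximum.

3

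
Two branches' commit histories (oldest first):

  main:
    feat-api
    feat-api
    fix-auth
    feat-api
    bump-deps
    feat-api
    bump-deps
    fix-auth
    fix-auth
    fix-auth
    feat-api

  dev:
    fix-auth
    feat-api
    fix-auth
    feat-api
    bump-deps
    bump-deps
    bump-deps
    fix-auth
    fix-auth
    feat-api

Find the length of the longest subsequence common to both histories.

Match feat-api [2,2], then fix-auth [3,3], then feat-api [4,4], then bump-deps [5,6], then bump-deps [7,7], then fix-auth [9,8], then fix-auth [10,9], then feat-api [11,10] — 8 commits in the same relative order in both. Since dp[11][10] = 8, nothing longer is possible.

8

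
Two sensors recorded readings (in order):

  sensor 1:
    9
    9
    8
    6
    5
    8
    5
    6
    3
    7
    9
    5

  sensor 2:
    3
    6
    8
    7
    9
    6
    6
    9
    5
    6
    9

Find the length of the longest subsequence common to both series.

5

Let dp[i][j] be the LCS length of the first i values of sensor 1 and the first j values of sensor 2. dp[i][j] = dp[i-1][j-1]+1 when the i-th and j-th values match, else max(dp[i-1][j], dp[i][j-1]).
    ·  3  6  8  7  9  6  6  9  5  6  9
 ·  0  0  0  0  0  0  0  0  0  0  0  0
 9  0  0  0  0  0  1  1  1  1  1  1  1
 9  0  0  0  0  0  1  1  1  2  2  2  2
 8  0  0  0  1  1  1  1  1  2  2  2  2
 6  0  0  1  1  1  1  2  2  2  2  3  3
 5  0  0  1  1  1  1  2  2  2  3  3  3
 8  0  0  1  2  2  2  2  2  2  3  3  3
 5  0  0  1  2  2  2  2  2  2  3  3  3
 6  0  0  1  2  2  2  3  3  3  3  4  4
 3  0  1  1  2  2  2  3  3  3  3  4  4
 7  0  1  1  2  3  3  3  3  3  3  4  4
 9  0  1  1  2  3  4  4  4  4  4  4  5
 5  0  1  1  2  3  4  4  4  4  5  5  5
dp[12][11] = 5. One LCS (by backtracking along matches): 9, 9, 5, 6, 9.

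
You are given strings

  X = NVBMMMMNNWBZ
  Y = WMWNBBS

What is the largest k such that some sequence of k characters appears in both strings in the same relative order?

Let dp[i][j] be the LCS length of the first i characters of X and the first j characters of Y. dp[i][j] = dp[i-1][j-1]+1 when the i-th and j-th characters match, else max(dp[i-1][j], dp[i][j-1]).
    ·  W  M  W  N  B  B  S
 ·  0  0  0  0  0  0  0  0
 N  0  0  0  0  1  1  1  1
 V  0  0  0  0  1  1  1  1
 B  0  0  0  0  1  2  2  2
 M  0  0  1  1  1  2  2  2
 M  0  0  1  1  1  2  2  2
 M  0  0  1  1  1  2  2  2
 M  0  0  1  1  1  2  2  2
 N  0  0  1  1  2  2  2  2
 N  0  0  1  1  2  2  2  2
 W  0  1  1  2  2  2  2  2
 B  0  1  1  2  2  3  3  3
 Z  0  1  1  2  2  3  3  3
dp[12][7] = 3. One LCS (by backtracking along matches): NBB.

3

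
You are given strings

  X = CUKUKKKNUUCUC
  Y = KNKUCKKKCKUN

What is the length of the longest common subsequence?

7

Taking K at X[3]=Y[3]; then U at X[4]=Y[4]; then K at X[5]=Y[6]; then K at X[6]=Y[7]; then K at X[7]=Y[8]; then C at X[11]=Y[9]; then U at X[12]=Y[11] gives a common subsequence of length 7. The LCS DP gives dp[13][12] = 7, so this is optimal.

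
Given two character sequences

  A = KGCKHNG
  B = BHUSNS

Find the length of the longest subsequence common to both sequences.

One common subsequence of length 2: H at A[5]=B[2] → N at A[6]=B[5]. Since dp[7][6] = 2, nothing longer is possible.

2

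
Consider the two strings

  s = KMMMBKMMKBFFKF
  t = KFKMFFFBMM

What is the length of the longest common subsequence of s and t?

6

One common subsequence of length 6: K [1,1], K [6,3], M [8,4], F [11,5], F [12,6], F [14,7]. dp[14][10] = 6 confirms this is the maximum.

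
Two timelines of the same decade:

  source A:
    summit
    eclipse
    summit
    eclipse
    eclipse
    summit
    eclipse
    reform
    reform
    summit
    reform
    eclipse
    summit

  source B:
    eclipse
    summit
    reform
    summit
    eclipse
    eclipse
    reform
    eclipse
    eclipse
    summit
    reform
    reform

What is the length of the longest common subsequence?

7

Match summit [1,4] → eclipse [2,6] → eclipse [4,8] → eclipse [5,9] → summit [6,10] → reform [9,11] → reform [11,12] — 7 events in the same relative order in both. dp[13][12] = 7 confirms this is the maximum.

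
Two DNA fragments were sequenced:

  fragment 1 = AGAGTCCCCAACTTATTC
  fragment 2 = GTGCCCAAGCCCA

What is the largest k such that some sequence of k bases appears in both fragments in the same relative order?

One common subsequence of length 9: G at fragment 1[2]=fragment 2[1]; then G at fragment 1[4]=fragment 2[3]; then C at fragment 1[7]=fragment 2[4]; then C at fragment 1[8]=fragment 2[5]; then C at fragment 1[9]=fragment 2[6]; then A at fragment 1[10]=fragment 2[7]; then A at fragment 1[11]=fragment 2[8]; then C at fragment 1[12]=fragment 2[12]; then A at fragment 1[15]=fragment 2[13]. dp[18][13] = 9 confirms this is the maximum.

9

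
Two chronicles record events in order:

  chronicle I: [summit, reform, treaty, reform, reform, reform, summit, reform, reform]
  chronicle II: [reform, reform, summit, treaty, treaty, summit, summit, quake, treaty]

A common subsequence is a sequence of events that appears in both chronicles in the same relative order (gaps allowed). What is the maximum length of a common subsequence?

Match summit [1,3], then treaty [3,5], then summit [7,7] — 3 events in the same relative order in both. dp[9][9] = 3 confirms this is the maximum.

3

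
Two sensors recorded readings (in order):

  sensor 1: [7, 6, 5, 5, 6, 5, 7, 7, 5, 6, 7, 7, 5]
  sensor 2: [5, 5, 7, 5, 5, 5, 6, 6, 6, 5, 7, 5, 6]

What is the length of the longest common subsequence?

Pick 7 (sensor 1 #1, sensor 2 #3) → 5 (sensor 1 #3, sensor 2 #5) → 5 (sensor 1 #4, sensor 2 #6) → 6 (sensor 1 #5, sensor 2 #9) → 5 (sensor 1 #6, sensor 2 #10) → 7 (sensor 1 #8, sensor 2 #11) → 5 (sensor 1 #9, sensor 2 #12) → 6 (sensor 1 #10, sensor 2 #13); all 8 values appear in both, in order. The LCS DP gives dp[13][13] = 8, so this is optimal.

8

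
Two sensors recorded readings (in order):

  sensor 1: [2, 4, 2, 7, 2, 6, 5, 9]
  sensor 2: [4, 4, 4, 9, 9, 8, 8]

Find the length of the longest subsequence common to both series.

2

Let dp[i][j] be the LCS length of the first i values of sensor 1 and the first j values of sensor 2. dp[i][j] = dp[i-1][j-1]+1 when the i-th and j-th values match, else max(dp[i-1][j], dp[i][j-1]).
    ·  4  4  4  9  9  8  8
 ·  0  0  0  0  0  0  0  0
 2  0  0  0  0  0  0  0  0
 4  0  1  1  1  1  1  1  1
 2  0  1  1  1  1  1  1  1
 7  0  1  1  1  1  1  1  1
 2  0  1  1  1  1  1  1  1
 6  0  1  1  1  1  1  1  1
 5  0  1  1  1  1  1  1  1
 9  0  1  1  1  2  2  2  2
dp[8][7] = 2. One LCS (by backtracking along matches): 4, 9.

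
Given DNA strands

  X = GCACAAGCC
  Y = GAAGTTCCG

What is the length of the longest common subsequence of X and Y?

6

One common subsequence of length 6: G (X #1, Y #1) → A (X #5, Y #2) → A (X #6, Y #3) → G (X #7, Y #4) → C (X #8, Y #7) → C (X #9, Y #8). The LCS DP gives dp[9][9] = 6, so this is optimal.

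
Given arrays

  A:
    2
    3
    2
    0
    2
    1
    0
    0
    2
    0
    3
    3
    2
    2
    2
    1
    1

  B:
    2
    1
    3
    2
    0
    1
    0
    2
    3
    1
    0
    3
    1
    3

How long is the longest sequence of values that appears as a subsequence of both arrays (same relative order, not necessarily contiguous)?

10

Taking 2 at A[1]=B[1]; then 3 at A[2]=B[3]; then 2 at A[3]=B[4]; then 0 at A[4]=B[5]; then 1 at A[6]=B[6]; then 0 at A[8]=B[7]; then 2 at A[9]=B[8]; then 0 at A[10]=B[11]; then 3 at A[11]=B[12]; then 3 at A[12]=B[14] gives a common subsequence of length 10. dp[17][14] = 10 confirms this is the maximum.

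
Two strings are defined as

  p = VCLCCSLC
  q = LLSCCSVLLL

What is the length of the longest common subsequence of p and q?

Taking L [3,2], then C [4,4], then C [5,5], then S [6,6], then L [7,10] gives a common subsequence of length 5. dp[8][10] = 5 confirms this is the maximum.

5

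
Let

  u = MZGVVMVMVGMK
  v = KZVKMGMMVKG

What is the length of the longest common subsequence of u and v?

6

Pick M [1,5]; then G [3,6]; then M [6,7]; then M [8,8]; then V [9,9]; then G [10,11]; all 6 characters appear in both, in order, and the DP table's final entry dp[12][11] is also 6, so no common subsequence is longer.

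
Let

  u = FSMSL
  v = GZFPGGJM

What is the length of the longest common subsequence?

2

Let dp[i][j] be the LCS length of the first i characters of u and the first j characters of v. dp[i][j] = dp[i-1][j-1]+1 when the i-th and j-th characters match, else max(dp[i-1][j], dp[i][j-1]).
    ·  G  Z  F  P  G  G  J  M
 ·  0  0  0  0  0  0  0  0  0
 F  0  0  0  1  1  1  1  1  1
 S  0  0  0  1  1  1  1  1  1
 M  0  0  0  1  1  1  1  1  2
 S  0  0  0  1  1  1  1  1  2
 L  0  0  0  1  1  1  1  1  2
dp[5][8] = 2. One LCS (by backtracking along matches): FM.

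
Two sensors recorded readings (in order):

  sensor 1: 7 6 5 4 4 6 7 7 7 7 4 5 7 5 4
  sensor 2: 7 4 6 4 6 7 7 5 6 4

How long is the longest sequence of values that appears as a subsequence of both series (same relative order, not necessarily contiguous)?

8

Let dp[i][j] be the LCS length of the first i values of sensor 1 and the first j values of sensor 2. dp[i][j] = dp[i-1][j-1]+1 when the i-th and j-th values match, else max(dp[i-1][j], dp[i][j-1]).
    ·  7  4  6  4  6  7  7  5  6  4
 ·  0  0  0  0  0  0  0  0  0  0  0
 7  0  1  1  1  1  1  1  1  1  1  1
 6  0  1  1  2  2  2  2  2  2  2  2
 5  0  1  1  2  2  2  2  2  3  3  3
 4  0  1  2  2  3  3  3  3  3  3  4
 4  0  1  2  2  3  3  3  3  3  3  4
 6  0  1  2  3  3  4  4  4  4  4  4
 7  0  1  2  3  3  4  5  5  5  5  5
 7  0  1  2  3  3  4  5  6  6  6  6
 7  0  1  2  3  3  4  5  6  6  6  6
 7  0  1  2  3  3  4  5  6  6  6  6
 4  0  1  2  3  4  4  5  6  6  6  7
 5  0  1  2  3  4  4  5  6  7  7  7
 7  0  1  2  3  4  4  5  6  7  7  7
 5  0  1  2  3  4  4  5  6  7  7  7
 4  0  1  2  3  4  4  5  6  7  7  8
dp[15][10] = 8. One LCS (by backtracking along matches): 7, 6, 4, 6, 7, 7, 5, 4.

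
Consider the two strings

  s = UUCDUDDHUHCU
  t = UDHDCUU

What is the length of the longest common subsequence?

Let dp[i][j] be the LCS length of the first i characters of s and the first j characters of t. dp[i][j] = dp[i-1][j-1]+1 when the i-th and j-th characters match, else max(dp[i-1][j], dp[i][j-1]).
    ·  U  D  H  D  C  U  U
 ·  0  0  0  0  0  0  0  0
 U  0  1  1  1  1  1  1  1
 U  0  1  1  1  1  1  2  2
 C  0  1  1  1  1  2  2  2
 D  0  1  2  2  2  2  2  2
 U  0  1  2  2  2  2  3  3
 D  0  1  2  2  3  3  3  3
 D  0  1  2  2  3  3  3  3
 H  0  1  2  3  3  3  3  3
 U  0  1  2  3  3  3  4  4
 H  0  1  2  3  3  3  4  4
 C  0  1  2  3  3  4  4  4
 U  0  1  2  3  3  4  5  5
dp[12][7] = 5. One LCS (by backtracking along matches): UDDUU.

5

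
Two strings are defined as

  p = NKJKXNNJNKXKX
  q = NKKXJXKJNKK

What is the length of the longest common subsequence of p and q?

Let dp[i][j] be the LCS length of the first i characters of p and the first j characters of q. dp[i][j] = dp[i-1][j-1]+1 when the i-th and j-th characters match, else max(dp[i-1][j], dp[i][j-1]).
    ·  N  K  K  X  J  X  K  J  N  K  K
 ·  0  0  0  0  0  0  0  0  0  0  0  0
 N  0  1  1  1  1  1  1  1  1  1  1  1
 K  0  1  2  2  2  2  2  2  2  2  2  2
 J  0  1  2  2  2  3  3  3  3  3  3  3
 K  0  1  2  3  3  3  3  4  4  4  4  4
 X  0  1  2  3  4  4  4  4  4  4  4  4
 N  0  1  2  3  4  4  4  4  4  5  5  5
 N  0  1  2  3  4  4  4  4  4  5  5  5
 J  0  1  2  3  4  5  5  5  5  5  5  5
 N  0  1  2  3  4  5  5  5  5  6  6  6
 K  0  1  2  3  4  5  5  6  6  6  7  7
 X  0  1  2  3  4  5  6  6  6  6  7  7
 K  0  1  2  3  4  5  6  7  7  7  7  8
 X  0  1  2  3  4  5  6  7  7  7  7  8
dp[13][11] = 8. One LCS (by backtracking along matches): NKJKJNKK.

8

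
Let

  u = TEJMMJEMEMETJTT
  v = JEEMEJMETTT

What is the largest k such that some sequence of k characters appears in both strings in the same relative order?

9

Taking E [2,2]; then E [7,3]; then M [8,4]; then E [9,5]; then M [10,7]; then E [11,8]; then T [12,9]; then T [14,10]; then T [15,11] gives a common subsequence of length 9, and the DP table's final entry dp[15][11] is also 9, so no common subsequence is longer.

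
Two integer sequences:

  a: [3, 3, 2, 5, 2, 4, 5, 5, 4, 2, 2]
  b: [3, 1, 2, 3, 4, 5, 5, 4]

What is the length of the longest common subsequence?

6

Let dp[i][j] be the LCS length of the first i values of a and the first j values of b. dp[i][j] = dp[i-1][j-1]+1 when the i-th and j-th values match, else max(dp[i-1][j], dp[i][j-1]).
    ·  3  1  2  3  4  5  5  4
 ·  0  0  0  0  0  0  0  0  0
 3  0  1  1  1  1  1  1  1  1
 3  0  1  1  1  2  2  2  2  2
 2  0  1  1  2  2  2  2  2  2
 5  0  1  1  2  2  2  3  3  3
 2  0  1  1  2  2  2  3  3  3
 4  0  1  1  2  2  3  3  3  4
 5  0  1  1  2  2  3  4  4  4
 5  0  1  1  2  2  3  4  5  5
 4  0  1  1  2  2  3  4  5  6
 2  0  1  1  2  2  3  4  5  6
 2  0  1  1  2  2  3  4  5  6
dp[11][8] = 6. One LCS (by backtracking along matches): 3, 3, 4, 5, 5, 4.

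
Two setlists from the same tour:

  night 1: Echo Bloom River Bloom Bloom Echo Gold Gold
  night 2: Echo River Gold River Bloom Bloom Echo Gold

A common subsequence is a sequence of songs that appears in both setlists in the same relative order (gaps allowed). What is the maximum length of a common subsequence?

Match Echo (night 1 #1, night 2 #1), River (night 1 #3, night 2 #4), Bloom (night 1 #4, night 2 #5), Bloom (night 1 #5, night 2 #6), Echo (night 1 #6, night 2 #7), Gold (night 1 #8, night 2 #8) — 6 songs in the same relative order in both. The LCS DP gives dp[8][8] = 6, so this is optimal.

6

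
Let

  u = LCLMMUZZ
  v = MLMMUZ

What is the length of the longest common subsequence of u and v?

5

Let dp[i][j] be the LCS length of the first i characters of u and the first j characters of v. dp[i][j] = dp[i-1][j-1]+1 when the i-th and j-th characters match, else max(dp[i-1][j], dp[i][j-1]).
    ·  M  L  M  M  U  Z
 ·  0  0  0  0  0  0  0
 L  0  0  1  1  1  1  1
 C  0  0  1  1  1  1  1
 L  0  0  1  1  1  1  1
 M  0  1  1  2  2  2  2
 M  0  1  1  2  3  3  3
 U  0  1  1  2  3  4  4
 Z  0  1  1  2  3  4  5
 Z  0  1  1  2  3  4  5
dp[8][6] = 5. One LCS (by backtracking along matches): LMMUZ.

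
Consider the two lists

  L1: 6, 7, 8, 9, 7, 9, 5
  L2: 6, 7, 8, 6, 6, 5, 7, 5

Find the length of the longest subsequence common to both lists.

Taking 6 (L1 #1, L2 #1), 7 (L1 #2, L2 #2), 8 (L1 #3, L2 #3), 7 (L1 #5, L2 #7), 5 (L1 #7, L2 #8) gives a common subsequence of length 5. The LCS DP gives dp[7][8] = 5, so this is optimal.

5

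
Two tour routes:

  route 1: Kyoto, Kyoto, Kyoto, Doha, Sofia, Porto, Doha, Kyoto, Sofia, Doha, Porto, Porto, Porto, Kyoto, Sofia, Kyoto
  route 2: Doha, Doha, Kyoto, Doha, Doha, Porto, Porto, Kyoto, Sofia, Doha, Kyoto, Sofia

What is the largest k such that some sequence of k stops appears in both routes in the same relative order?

9

Match Doha (route 1 #4, route 2 #1) → Doha (route 1 #7, route 2 #2) → Kyoto (route 1 #8, route 2 #3) → Doha (route 1 #10, route 2 #5) → Porto (route 1 #12, route 2 #6) → Porto (route 1 #13, route 2 #7) → Kyoto (route 1 #14, route 2 #8) → Sofia (route 1 #15, route 2 #9) → Kyoto (route 1 #16, route 2 #11) — 9 stops in the same relative order in both. dp[16][12] = 9 confirms this is the maximum.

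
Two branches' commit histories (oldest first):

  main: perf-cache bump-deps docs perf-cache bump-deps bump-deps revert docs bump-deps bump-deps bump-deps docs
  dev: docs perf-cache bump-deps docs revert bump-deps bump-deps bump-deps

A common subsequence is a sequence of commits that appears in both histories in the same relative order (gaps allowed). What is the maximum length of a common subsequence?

7

Match perf-cache (main #1, dev #2) → bump-deps (main #2, dev #3) → docs (main #3, dev #4) → revert (main #7, dev #5) → bump-deps (main #9, dev #6) → bump-deps (main #10, dev #7) → bump-deps (main #11, dev #8) — 7 commits in the same relative order in both. Since dp[12][8] = 7, nothing longer is possible.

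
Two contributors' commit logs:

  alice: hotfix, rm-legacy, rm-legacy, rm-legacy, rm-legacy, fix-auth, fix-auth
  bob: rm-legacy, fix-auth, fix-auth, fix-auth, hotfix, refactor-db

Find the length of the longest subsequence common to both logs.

3

Match rm-legacy (alice #2, bob #1), fix-auth (alice #6, bob #3), fix-auth (alice #7, bob #4) — 3 commits in the same relative order in both. Since dp[7][6] = 3, nothing longer is possible.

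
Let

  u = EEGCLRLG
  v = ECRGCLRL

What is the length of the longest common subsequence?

Pick E [1,1], then G [3,4], then C [4,5], then L [5,6], then R [6,7], then L [7,8]; all 6 characters appear in both, in order, and the DP table's final entry dp[8][8] is also 6, so no common subsequence is longer.

6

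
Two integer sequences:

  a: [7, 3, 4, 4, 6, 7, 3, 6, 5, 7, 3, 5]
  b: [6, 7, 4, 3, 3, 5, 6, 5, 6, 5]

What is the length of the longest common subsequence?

Taking 7 (a #1, b #2), then 3 (a #2, b #4), then 3 (a #7, b #5), then 6 (a #8, b #7), then 5 (a #9, b #8), then 5 (a #12, b #10) gives a common subsequence of length 6. Since dp[12][10] = 6, nothing longer is possible.

6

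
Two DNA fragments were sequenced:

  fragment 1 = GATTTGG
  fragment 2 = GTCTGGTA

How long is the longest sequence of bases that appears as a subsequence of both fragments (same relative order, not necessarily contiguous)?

Let dp[i][j] be the LCS length of the first i bases of fragment 1 and the first j bases of fragment 2. dp[i][j] = dp[i-1][j-1]+1 when the i-th and j-th bases match, else max(dp[i-1][j], dp[i][j-1]).
    ·  G  T  C  T  G  G  T  A
 ·  0  0  0  0  0  0  0  0  0
 G  0  1  1  1  1  1  1  1  1
 A  0  1  1  1  1  1  1  1  2
 T  0  1  2  2  2  2  2  2  2
 T  0  1  2  2  3  3  3  3  3
 T  0  1  2  2  3  3  3  4  4
 G  0  1  2  2  3  4  4  4  4
 G  0  1  2  2  3  4  5  5  5
dp[7][8] = 5. One LCS (by backtracking along matches): GTTGG.

5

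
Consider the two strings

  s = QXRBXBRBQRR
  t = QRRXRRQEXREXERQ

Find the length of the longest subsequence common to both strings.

7

Match Q at s[1]=t[1] → X at s[2]=t[4] → R at s[3]=t[5] → R at s[7]=t[6] → Q at s[9]=t[7] → R at s[10]=t[10] → R at s[11]=t[14] — 7 characters in the same relative order in both, and the DP table's final entry dp[11][15] is also 7, so no common subsequence is longer.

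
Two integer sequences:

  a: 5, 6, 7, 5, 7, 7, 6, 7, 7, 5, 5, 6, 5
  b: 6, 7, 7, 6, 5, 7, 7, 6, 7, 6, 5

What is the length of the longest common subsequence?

9

Let dp[i][j] be the LCS length of the first i values of a and the first j values of b. dp[i][j] = dp[i-1][j-1]+1 when the i-th and j-th values match, else max(dp[i-1][j], dp[i][j-1]).
    ·  6  7  7  6  5  7  7  6  7  6  5
 ·  0  0  0  0  0  0  0  0  0  0  0  0
 5  0  0  0  0  0  1  1  1  1  1  1  1
 6  0  1  1  1  1  1  1  1  2  2  2  2
 7  0  1  2  2  2  2  2  2  2  3  3  3
 5  0  1  2  2  2  3  3  3  3  3  3  4
 7  0  1  2  3  3  3  4  4  4  4  4  4
 7  0  1  2  3  3  3  4  5  5  5  5  5
 6  0  1  2  3  4  4  4  5  6  6  6  6
 7  0  1  2  3  4  4  5  5  6  7  7  7
 7  0  1  2  3  4  4  5  6  6  7  7  7
 5  0  1  2  3  4  5  5  6  6  7  7  8
 5  0  1  2  3  4  5  5  6  6  7  7  8
 6  0  1  2  3  4  5  5  6  7  7  8  8
 5  0  1  2  3  4  5  5  6  7  7  8  9
dp[13][11] = 9. One LCS (by backtracking along matches): 6, 7, 5, 7, 7, 6, 7, 6, 5.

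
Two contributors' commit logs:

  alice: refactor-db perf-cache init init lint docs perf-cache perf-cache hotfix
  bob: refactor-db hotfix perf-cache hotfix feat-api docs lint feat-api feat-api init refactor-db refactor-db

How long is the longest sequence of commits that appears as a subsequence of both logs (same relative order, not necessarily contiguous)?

3

One common subsequence of length 3: refactor-db (alice #1, bob #1); then perf-cache (alice #2, bob #3); then init (alice #3, bob #10). The LCS DP gives dp[9][12] = 3, so this is optimal.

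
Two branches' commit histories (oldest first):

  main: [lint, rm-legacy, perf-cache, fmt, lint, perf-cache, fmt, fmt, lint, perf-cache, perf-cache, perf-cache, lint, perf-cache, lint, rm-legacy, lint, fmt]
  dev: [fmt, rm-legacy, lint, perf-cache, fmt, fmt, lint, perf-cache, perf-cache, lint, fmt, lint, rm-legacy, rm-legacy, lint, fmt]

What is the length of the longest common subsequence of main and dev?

13

Pick rm-legacy at main[2]=dev[2] → lint at main[5]=dev[3] → perf-cache at main[6]=dev[4] → fmt at main[7]=dev[5] → fmt at main[8]=dev[6] → lint at main[9]=dev[7] → perf-cache at main[11]=dev[8] → perf-cache at main[12]=dev[9] → lint at main[13]=dev[10] → lint at main[15]=dev[12] → rm-legacy at main[16]=dev[14] → lint at main[17]=dev[15] → fmt at main[18]=dev[16]; all 13 commits appear in both, in order. dp[18][16] = 13 confirms this is the maximum.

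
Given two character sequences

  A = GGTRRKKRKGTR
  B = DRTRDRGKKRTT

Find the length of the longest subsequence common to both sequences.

Pick T [3,3], R [4,4], R [5,6], K [6,8], K [7,9], R [8,10], T [11,12]; all 7 characters appear in both, in order, and the DP table's final entry dp[12][12] is also 7, so no common subsequence is longer.

7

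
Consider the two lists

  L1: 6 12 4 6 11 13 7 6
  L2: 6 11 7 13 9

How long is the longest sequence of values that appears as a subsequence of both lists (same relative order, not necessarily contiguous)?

3

Let dp[i][j] be the LCS length of the first i values of L1 and the first j values of L2. dp[i][j] = dp[i-1][j-1]+1 when the i-th and j-th values match, else max(dp[i-1][j], dp[i][j-1]).
    ·  6 11  7 13  9
 ·  0  0  0  0  0  0
 6  0  1  1  1  1  1
12  0  1  1  1  1  1
 4  0  1  1  1  1  1
 6  0  1  1  1  1  1
11  0  1  2  2  2  2
13  0  1  2  2  3  3
 7  0  1  2  3  3  3
 6  0  1  2  3  3  3
dp[8][5] = 3. One LCS (by backtracking along matches): 6, 11, 13.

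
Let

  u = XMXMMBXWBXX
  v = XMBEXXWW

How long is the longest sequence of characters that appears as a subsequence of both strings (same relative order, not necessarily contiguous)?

5

Pick X (u #1, v #1) → M (u #2, v #2) → X (u #3, v #5) → X (u #7, v #6) → W (u #8, v #8); all 5 characters appear in both, in order. The LCS DP gives dp[11][8] = 5, so this is optimal.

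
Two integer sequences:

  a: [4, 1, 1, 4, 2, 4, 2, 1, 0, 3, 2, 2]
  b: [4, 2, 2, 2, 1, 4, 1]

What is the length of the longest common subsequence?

4

Match 4 (a #1, b #1), 1 (a #3, b #5), 4 (a #6, b #6), 1 (a #8, b #7) — 4 values in the same relative order in both. Since dp[12][7] = 4, nothing longer is possible.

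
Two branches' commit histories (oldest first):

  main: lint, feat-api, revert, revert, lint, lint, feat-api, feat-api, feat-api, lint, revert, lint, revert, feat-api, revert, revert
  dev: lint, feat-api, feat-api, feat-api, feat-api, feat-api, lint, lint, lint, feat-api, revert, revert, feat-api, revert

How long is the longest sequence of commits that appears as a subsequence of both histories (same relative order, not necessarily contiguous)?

One common subsequence of length 10: lint at main[1]=dev[1], then feat-api at main[2]=dev[3], then feat-api at main[7]=dev[4], then feat-api at main[8]=dev[5], then feat-api at main[9]=dev[6], then lint at main[10]=dev[9], then revert at main[11]=dev[11], then revert at main[13]=dev[12], then feat-api at main[14]=dev[13], then revert at main[16]=dev[14]. Since dp[16][14] = 10, nothing longer is possible.

10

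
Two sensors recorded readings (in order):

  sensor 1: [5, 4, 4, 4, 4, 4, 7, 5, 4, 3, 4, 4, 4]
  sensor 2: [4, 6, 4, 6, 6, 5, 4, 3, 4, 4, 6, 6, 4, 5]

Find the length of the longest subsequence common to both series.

8

Match 4 at sensor 1[2]=sensor 2[1], then 4 at sensor 1[3]=sensor 2[3], then 5 at sensor 1[8]=sensor 2[6], then 4 at sensor 1[9]=sensor 2[7], then 3 at sensor 1[10]=sensor 2[8], then 4 at sensor 1[11]=sensor 2[9], then 4 at sensor 1[12]=sensor 2[10], then 4 at sensor 1[13]=sensor 2[13] — 8 values in the same relative order in both. dp[13][14] = 8 confirms this is the maximum.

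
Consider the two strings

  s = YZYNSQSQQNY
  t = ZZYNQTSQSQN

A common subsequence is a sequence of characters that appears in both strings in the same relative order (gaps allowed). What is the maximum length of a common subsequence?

Pick Z at s[2]=t[2], then Y at s[3]=t[3], then N at s[4]=t[4], then S at s[5]=t[7], then Q at s[6]=t[8], then S at s[7]=t[9], then Q at s[9]=t[10], then N at s[10]=t[11]; all 8 characters appear in both, in order. dp[11][11] = 8 confirms this is the maximum.

8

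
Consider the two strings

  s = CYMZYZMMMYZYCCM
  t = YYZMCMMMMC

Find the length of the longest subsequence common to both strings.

Taking Y at s[2]=t[1]; then Y at s[5]=t[2]; then Z at s[6]=t[3]; then M at s[7]=t[7]; then M at s[8]=t[8]; then M at s[9]=t[9]; then C at s[14]=t[10] gives a common subsequence of length 7. The LCS DP gives dp[15][10] = 7, so this is optimal.

7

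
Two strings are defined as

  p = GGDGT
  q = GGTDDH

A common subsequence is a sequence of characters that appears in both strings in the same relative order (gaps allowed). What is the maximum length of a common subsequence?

Let dp[i][j] be the LCS length of the first i characters of p and the first j characters of q. dp[i][j] = dp[i-1][j-1]+1 when the i-th and j-th characters match, else max(dp[i-1][j], dp[i][j-1]).
    ·  G  G  T  D  D  H
 ·  0  0  0  0  0  0  0
 G  0  1  1  1  1  1  1
 G  0  1  2  2  2  2  2
 D  0  1  2  2  3  3  3
 G  0  1  2  2  3  3  3
 T  0  1  2  3  3  3  3
dp[5][6] = 3. One LCS (by backtracking along matches): GGD.

3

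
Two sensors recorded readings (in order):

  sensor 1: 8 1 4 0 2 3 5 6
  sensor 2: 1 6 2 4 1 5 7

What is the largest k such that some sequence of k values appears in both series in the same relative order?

Pick 1 (sensor 1 #2, sensor 2 #1), 4 (sensor 1 #3, sensor 2 #4), 5 (sensor 1 #7, sensor 2 #6); all 3 values appear in both, in order. dp[8][7] = 3 confirms this is the maximum.

3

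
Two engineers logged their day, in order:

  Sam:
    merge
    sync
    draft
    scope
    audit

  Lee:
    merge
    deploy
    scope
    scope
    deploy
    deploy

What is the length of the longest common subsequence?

2

One common subsequence of length 2: merge [1,1], then scope [4,4], and the DP table's final entry dp[5][6] is also 2, so no common subsequence is longer.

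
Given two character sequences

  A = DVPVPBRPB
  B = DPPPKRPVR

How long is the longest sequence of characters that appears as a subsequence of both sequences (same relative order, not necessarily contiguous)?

One common subsequence of length 5: D [1,1], then P [3,3], then P [5,4], then R [7,6], then P [8,7], and the DP table's final entry dp[9][9] is also 5, so no common subsequence is longer.

5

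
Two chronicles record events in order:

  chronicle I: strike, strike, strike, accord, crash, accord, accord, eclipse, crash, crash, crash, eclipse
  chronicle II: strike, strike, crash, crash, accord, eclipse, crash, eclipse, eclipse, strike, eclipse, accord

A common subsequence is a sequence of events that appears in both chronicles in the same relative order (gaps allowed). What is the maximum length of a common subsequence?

7

One common subsequence of length 7: strike (chronicle I #1, chronicle II #1), strike (chronicle I #2, chronicle II #2), crash (chronicle I #5, chronicle II #4), accord (chronicle I #7, chronicle II #5), eclipse (chronicle I #8, chronicle II #6), crash (chronicle I #9, chronicle II #7), eclipse (chronicle I #12, chronicle II #11). Since dp[12][12] = 7, nothing longer is possible.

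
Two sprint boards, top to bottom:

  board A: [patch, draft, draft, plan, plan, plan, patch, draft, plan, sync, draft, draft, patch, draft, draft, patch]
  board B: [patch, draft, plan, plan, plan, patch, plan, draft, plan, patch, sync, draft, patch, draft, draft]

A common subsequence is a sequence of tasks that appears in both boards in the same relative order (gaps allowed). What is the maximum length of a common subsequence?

One common subsequence of length 13: patch [1,1] → draft [3,2] → plan [4,3] → plan [5,4] → plan [6,5] → patch [7,6] → draft [8,8] → plan [9,9] → sync [10,11] → draft [12,12] → patch [13,13] → draft [14,14] → draft [15,15]. The LCS DP gives dp[16][15] = 13, so this is optimal.

13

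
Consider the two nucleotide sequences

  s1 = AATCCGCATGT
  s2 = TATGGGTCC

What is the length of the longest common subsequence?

5

Let dp[i][j] be the LCS length of the first i bases of s1 and the first j bases of s2. dp[i][j] = dp[i-1][j-1]+1 when the i-th and j-th bases match, else max(dp[i-1][j], dp[i][j-1]).
    ·  T  A  T  G  G  G  T  C  C
 ·  0  0  0  0  0  0  0  0  0  0
 A  0  0  1  1  1  1  1  1  1  1
 A  0  0  1  1  1  1  1  1  1  1
 T  0  1  1  2  2  2  2  2  2  2
 C  0  1  1  2  2  2  2  2  3  3
 C  0  1  1  2  2  2  2  2  3  4
 G  0  1  1  2  3  3  3  3  3  4
 C  0  1  1  2  3  3  3  3  4  4
 A  0  1  2  2  3  3  3  3  4  4
 T  0  1  2  3  3  3  3  4  4  4
 G  0  1  2  3  4  4  4  4  4  4
 T  0  1  2  3  4  4  4  5  5  5
dp[11][9] = 5. One LCS (by backtracking along matches): ATGGT.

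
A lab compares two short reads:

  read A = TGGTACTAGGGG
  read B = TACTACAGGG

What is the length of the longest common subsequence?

Pick T (read A #1, read B #1) → T (read A #4, read B #4) → A (read A #5, read B #5) → C (read A #6, read B #6) → A (read A #8, read B #7) → G (read A #10, read B #8) → G (read A #11, read B #9) → G (read A #12, read B #10); all 8 bases appear in both, in order. Since dp[12][10] = 8, nothing longer is possible.

8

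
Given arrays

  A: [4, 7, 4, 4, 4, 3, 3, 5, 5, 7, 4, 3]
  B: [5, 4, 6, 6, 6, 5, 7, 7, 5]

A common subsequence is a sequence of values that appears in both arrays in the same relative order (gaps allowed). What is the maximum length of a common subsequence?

Match 4 at A[1]=B[2] → 7 at A[2]=B[8] → 5 at A[9]=B[9] — 3 values in the same relative order in both. The LCS DP gives dp[12][9] = 3, so this is optimal.

3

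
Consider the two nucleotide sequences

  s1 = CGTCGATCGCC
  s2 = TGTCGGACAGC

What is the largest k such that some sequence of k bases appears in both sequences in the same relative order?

Let dp[i][j] be the LCS length of the first i bases of s1 and the first j bases of s2. dp[i][j] = dp[i-1][j-1]+1 when the i-th and j-th bases match, else max(dp[i-1][j], dp[i][j-1]).
    ·  T  G  T  C  G  G  A  C  A  G  C
 ·  0  0  0  0  0  0  0  0  0  0  0  0
 C  0  0  0  0  1  1  1  1  1  1  1  1
 G  0  0  1  1  1  2  2  2  2  2  2  2
 T  0  1  1  2  2  2  2  2  2  2  2  2
 C  0  1  1  2  3  3  3  3  3  3  3  3
 G  0  1  2  2  3  4  4  4  4  4  4  4
 A  0  1  2  2  3  4  4  5  5  5  5  5
 T  0  1  2  3  3  4  4  5  5  5  5  5
 C  0  1  2  3  4  4  4  5  6  6  6  6
 G  0  1  2  3  4  5  5  5  6  6  7  7
 C  0  1  2  3  4  5  5  5  6  6  7  8
 C  0  1  2  3  4  5  5  5  6  6  7  8
dp[11][11] = 8. One LCS (by backtracking along matches): GTCGACGC.

8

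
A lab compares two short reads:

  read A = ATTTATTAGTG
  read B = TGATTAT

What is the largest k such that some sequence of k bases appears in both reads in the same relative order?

Match T at read A[2]=read B[1], then A at read A[5]=read B[3], then T at read A[6]=read B[4], then T at read A[7]=read B[5], then A at read A[8]=read B[6], then T at read A[10]=read B[7] — 6 bases in the same relative order in both. The LCS DP gives dp[11][7] = 6, so this is optimal.

6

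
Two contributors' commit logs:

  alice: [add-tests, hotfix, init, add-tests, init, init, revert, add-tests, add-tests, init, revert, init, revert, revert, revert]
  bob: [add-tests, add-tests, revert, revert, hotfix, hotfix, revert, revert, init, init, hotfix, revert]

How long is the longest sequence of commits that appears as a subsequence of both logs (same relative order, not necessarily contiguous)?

7

Taking add-tests [1,1], add-tests [4,2], revert [7,3], revert [11,4], revert [13,7], revert [14,8], revert [15,12] gives a common subsequence of length 7. dp[15][12] = 7 confirms this is the maximum.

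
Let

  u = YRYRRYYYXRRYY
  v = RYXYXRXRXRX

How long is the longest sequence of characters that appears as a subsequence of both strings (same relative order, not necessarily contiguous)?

Pick Y [1,2], Y [3,4], R [4,6], R [5,8], X [9,9], R [10,10]; all 6 characters appear in both, in order, and the DP table's final entry dp[13][11] is also 6, so no common subsequence is longer.

6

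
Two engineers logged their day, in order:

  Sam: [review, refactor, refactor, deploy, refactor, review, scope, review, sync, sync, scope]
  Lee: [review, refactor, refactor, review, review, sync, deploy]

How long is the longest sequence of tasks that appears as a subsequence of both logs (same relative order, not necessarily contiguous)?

6

One common subsequence of length 6: review at Sam[1]=Lee[1], then refactor at Sam[3]=Lee[2], then refactor at Sam[5]=Lee[3], then review at Sam[6]=Lee[4], then review at Sam[8]=Lee[5], then sync at Sam[9]=Lee[6]. Since dp[11][7] = 6, nothing longer is possible.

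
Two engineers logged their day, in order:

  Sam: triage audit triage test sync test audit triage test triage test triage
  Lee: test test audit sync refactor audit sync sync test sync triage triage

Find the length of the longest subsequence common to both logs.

6

Pick audit (Sam #2, Lee #3); then sync (Sam #5, Lee #4); then audit (Sam #7, Lee #6); then test (Sam #9, Lee #9); then triage (Sam #10, Lee #11); then triage (Sam #12, Lee #12); all 6 tasks appear in both, in order. Since dp[12][12] = 6, nothing longer is possible.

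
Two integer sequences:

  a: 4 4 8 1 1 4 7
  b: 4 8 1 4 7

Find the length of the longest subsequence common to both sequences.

5

Let dp[i][j] be the LCS length of the first i values of a and the first j values of b. dp[i][j] = dp[i-1][j-1]+1 when the i-th and j-th values match, else max(dp[i-1][j], dp[i][j-1]).
    ·  4  8  1  4  7
 ·  0  0  0  0  0  0
 4  0  1  1  1  1  1
 4  0  1  1  1  2  2
 8  0  1  2  2  2  2
 1  0  1  2  3  3  3
 1  0  1  2  3  3  3
 4  0  1  2  3  4  4
 7  0  1  2  3  4  5
dp[7][5] = 5. One LCS (by backtracking along matches): 4, 8, 1, 4, 7.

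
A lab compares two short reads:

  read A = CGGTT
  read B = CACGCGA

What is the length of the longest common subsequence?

Match C at read A[1]=read B[3], G at read A[2]=read B[4], G at read A[3]=read B[6] — 3 bases in the same relative order in both. dp[5][7] = 3 confirms this is the maximum.

3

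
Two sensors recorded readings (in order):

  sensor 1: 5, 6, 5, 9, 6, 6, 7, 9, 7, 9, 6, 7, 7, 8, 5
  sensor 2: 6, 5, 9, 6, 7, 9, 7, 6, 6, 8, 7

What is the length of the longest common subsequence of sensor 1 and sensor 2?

9

One common subsequence of length 9: 6 [2,1], 5 [3,2], 9 [4,3], 6 [6,4], 7 [7,5], 9 [8,6], 7 [9,7], 6 [11,9], 7 [13,11]. Since dp[15][11] = 9, nothing longer is possible.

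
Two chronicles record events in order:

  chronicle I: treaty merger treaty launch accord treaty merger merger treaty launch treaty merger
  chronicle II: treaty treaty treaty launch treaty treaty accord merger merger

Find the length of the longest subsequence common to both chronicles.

Taking treaty at chronicle I[1]=chronicle II[2] → treaty at chronicle I[3]=chronicle II[3] → launch at chronicle I[4]=chronicle II[4] → accord at chronicle I[5]=chronicle II[7] → merger at chronicle I[8]=chronicle II[8] → merger at chronicle I[12]=chronicle II[9] gives a common subsequence of length 6. Since dp[12][9] = 6, nothing longer is possible.

6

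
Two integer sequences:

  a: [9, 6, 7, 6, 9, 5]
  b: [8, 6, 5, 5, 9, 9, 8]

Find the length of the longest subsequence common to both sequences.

2

Match 9 at a[1]=b[5]; then 9 at a[5]=b[6] — 2 values in the same relative order in both, and the DP table's final entry dp[6][7] is also 2, so no common subsequence is longer.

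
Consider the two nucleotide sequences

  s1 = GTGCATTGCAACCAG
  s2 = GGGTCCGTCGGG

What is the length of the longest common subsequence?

7

One common subsequence of length 7: G (s1 #1, s2 #2) → G (s1 #3, s2 #3) → T (s1 #7, s2 #4) → C (s1 #9, s2 #5) → C (s1 #12, s2 #6) → C (s1 #13, s2 #9) → G (s1 #15, s2 #12). dp[15][12] = 7 confirms this is the maximum.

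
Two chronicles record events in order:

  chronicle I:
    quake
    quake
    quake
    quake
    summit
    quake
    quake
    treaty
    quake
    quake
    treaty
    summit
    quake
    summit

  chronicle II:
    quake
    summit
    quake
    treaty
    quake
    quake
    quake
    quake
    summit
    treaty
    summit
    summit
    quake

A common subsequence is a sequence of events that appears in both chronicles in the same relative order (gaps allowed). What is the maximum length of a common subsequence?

9

One common subsequence of length 9: quake [1,1] → quake [2,3] → quake [3,5] → quake [4,6] → quake [6,7] → quake [7,8] → treaty [8,10] → summit [12,12] → quake [13,13]. dp[14][13] = 9 confirms this is the maximum.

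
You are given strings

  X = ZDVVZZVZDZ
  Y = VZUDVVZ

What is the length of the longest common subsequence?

Match Z [1,2], D [2,4], V [4,5], V [7,6], Z [10,7] — 5 characters in the same relative order in both. dp[10][7] = 5 confirms this is the maximum.

5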